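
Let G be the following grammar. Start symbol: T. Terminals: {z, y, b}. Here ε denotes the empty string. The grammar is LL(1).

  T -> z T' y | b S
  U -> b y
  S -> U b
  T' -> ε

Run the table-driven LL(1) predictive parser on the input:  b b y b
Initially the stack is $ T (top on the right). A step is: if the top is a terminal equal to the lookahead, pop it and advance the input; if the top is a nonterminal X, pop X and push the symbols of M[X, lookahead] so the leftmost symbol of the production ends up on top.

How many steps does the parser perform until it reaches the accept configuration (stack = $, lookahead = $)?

     Stack    Input      Action
  1  $ T      b b y b $  expand T -> b S
  2  $ S b    b b y b $  match b
  3  $ S      b y b $    expand S -> U b
  4  $ b U    b y b $    expand U -> b y
  5  $ b y b  b y b $    match b
  6  $ b y    y b $      match y
  7  $ b      b $        match b
Accept reached after 7 steps.

7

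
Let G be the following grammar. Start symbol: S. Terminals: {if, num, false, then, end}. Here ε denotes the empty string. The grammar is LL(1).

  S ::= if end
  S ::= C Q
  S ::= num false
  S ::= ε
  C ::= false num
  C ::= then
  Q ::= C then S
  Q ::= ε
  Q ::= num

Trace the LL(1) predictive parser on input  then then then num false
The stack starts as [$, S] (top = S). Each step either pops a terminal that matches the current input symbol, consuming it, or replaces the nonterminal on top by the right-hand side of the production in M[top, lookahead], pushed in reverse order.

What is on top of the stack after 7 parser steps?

step 1: stack=$ S  input=then then then num false $  — expand S ::= C Q
step 2: stack=$ Q C  input=then then then num false $  — expand C ::= then
step 3: stack=$ Q then  input=then then then num false $  — match then
step 4: stack=$ Q  input=then then num false $  — expand Q ::= C then S
step 5: stack=$ S then C  input=then then num false $  — expand C ::= then
step 6: stack=$ S then then  input=then then num false $  — match then
step 7: stack=$ S then  input=then num false $  — match then
Stack after step 7: $ S (top = S).

S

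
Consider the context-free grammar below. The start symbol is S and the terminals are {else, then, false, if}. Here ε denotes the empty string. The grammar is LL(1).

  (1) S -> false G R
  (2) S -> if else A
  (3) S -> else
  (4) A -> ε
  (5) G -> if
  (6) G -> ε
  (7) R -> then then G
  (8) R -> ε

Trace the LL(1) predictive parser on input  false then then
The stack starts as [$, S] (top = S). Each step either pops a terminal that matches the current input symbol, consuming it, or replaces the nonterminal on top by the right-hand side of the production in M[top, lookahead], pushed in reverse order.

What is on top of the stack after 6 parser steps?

G

step 1: stack=$ S  input=false then then $  — expand S -> false G R
step 2: stack=$ R G false  input=false then then $  — match false
step 3: stack=$ R G  input=then then $  — expand G -> ε
step 4: stack=$ R  input=then then $  — expand R -> then then G
step 5: stack=$ G then then  input=then then $  — match then
step 6: stack=$ G then  input=then $  — match then
Stack after step 6: $ G (top = G).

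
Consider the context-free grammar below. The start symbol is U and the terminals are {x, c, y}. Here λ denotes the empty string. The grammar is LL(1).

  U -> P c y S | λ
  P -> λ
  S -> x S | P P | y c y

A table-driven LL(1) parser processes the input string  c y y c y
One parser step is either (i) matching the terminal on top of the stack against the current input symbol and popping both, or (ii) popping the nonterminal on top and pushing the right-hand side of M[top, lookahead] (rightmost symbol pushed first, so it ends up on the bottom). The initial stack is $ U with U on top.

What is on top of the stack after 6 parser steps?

step 1: stack=$ U  input=c y y c y $  — expand U -> P c y S
step 2: stack=$ S y c P  input=c y y c y $  — expand P -> λ
step 3: stack=$ S y c  input=c y y c y $  — match c
step 4: stack=$ S y  input=y y c y $  — match y
step 5: stack=$ S  input=y c y $  — expand S -> y c y
step 6: stack=$ y c y  input=y c y $  — match y
Stack after step 6: $ y c (top = c).

c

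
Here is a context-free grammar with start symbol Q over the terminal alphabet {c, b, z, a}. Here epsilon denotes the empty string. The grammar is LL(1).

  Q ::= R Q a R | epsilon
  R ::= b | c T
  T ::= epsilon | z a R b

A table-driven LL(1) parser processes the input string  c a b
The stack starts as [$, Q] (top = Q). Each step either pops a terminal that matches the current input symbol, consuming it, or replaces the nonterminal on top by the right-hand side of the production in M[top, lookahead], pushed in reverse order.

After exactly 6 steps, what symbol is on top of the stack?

R

step 1: stack=$ Q  input=c a b $  — expand Q ::= R Q a R
step 2: stack=$ R a Q R  input=c a b $  — expand R ::= c T
step 3: stack=$ R a Q T c  input=c a b $  — match c
step 4: stack=$ R a Q T  input=a b $  — expand T ::= epsilon
step 5: stack=$ R a Q  input=a b $  — expand Q ::= epsilon
step 6: stack=$ R a  input=a b $  — match a
Stack after step 6: $ R (top = R).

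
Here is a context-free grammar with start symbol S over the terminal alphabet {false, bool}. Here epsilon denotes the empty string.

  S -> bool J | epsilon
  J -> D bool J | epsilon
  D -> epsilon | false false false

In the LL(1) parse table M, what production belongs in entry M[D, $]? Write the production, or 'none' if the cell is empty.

FIRST(S): from S->bool J we get {bool}; from S->epsilon we get {epsilon}. So FIRST(S) = {epsilon, bool}.
FIRST(D): from D->epsilon we get {epsilon}; from D->false false false we get {false}. So FIRST(D) = {epsilon, false}.
FIRST(J): from J->D bool J we get {bool, false}; from J->epsilon we get {epsilon}. So FIRST(J) = {epsilon, bool, false}.
FOLLOW(S) includes $ since S is the start symbol.
FOLLOW(D): in J->D bool J, D is followed by bool J with FIRST {bool}. Thus FOLLOW(D) = {bool}.
For D -> epsilon: FIRST(epsilon) = {epsilon}, so it goes in M[D, t] for t ∈ {}; since epsilon ∈ FIRST, also for every t ∈ FOLLOW(D) = {bool}.
For D -> false false false: FIRST(false false false) = {false}, so it goes in M[D, t] for t ∈ {false}.
None of these place a production in M[D, $].

none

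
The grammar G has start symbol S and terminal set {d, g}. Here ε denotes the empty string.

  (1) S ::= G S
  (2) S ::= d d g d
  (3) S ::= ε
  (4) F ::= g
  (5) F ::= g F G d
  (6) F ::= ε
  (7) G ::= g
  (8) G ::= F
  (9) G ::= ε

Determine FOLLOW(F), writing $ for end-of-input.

{$, d, g}

FIRST(F) = {ε, g}
FIRST(G) = {ε, g}  (via F)
FIRST(S) = {ε, d, g}  (via G S)
FOLLOW(S) includes $ since S is the start symbol.
FOLLOW(S): in S::=G S, the suffix after S is empty (adds nothing new). Thus FOLLOW(S) = {$}.
FOLLOW(G): in S::=G S, G is followed by S with FIRST {ε, d, g}; in S::=G S, the suffix after G is nullable, so FOLLOW(G) ⊇ FOLLOW(S) = {$}; in F::=g F G d, G is followed by d with FIRST {d}. Thus FOLLOW(G) = {$, d, g}.
FOLLOW(F): in F::=g F G d, F is followed by G d with FIRST {d, g}; in G::=F, the suffix after F is empty, so FOLLOW(F) ⊇ FOLLOW(G) = {$, d, g}. Thus FOLLOW(F) = {$, d, g}.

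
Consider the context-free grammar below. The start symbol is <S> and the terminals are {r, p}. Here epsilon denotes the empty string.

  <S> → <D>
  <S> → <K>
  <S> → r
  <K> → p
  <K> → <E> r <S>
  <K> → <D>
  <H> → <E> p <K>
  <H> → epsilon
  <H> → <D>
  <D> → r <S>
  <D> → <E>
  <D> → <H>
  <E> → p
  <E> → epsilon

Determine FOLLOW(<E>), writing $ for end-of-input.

FIRST(<E>): from <E>→p we get {p}; from <E>→epsilon we get {epsilon}. So FIRST(<E>) = {epsilon, p}.
FIRST(<S>): from <S>→<D> we get {epsilon, p, r}; from <S>→<K> we get {epsilon, p, r}; from <S>→r we get {r}. So FIRST(<S>) = {epsilon, p, r}.
FIRST(<K>): from <K>→p we get {p}; from <K>→<E> r <S> we get {p, r}; from <K>→<D> we get {epsilon, p, r}. So FIRST(<K>) = {epsilon, p, r}.
FIRST(<H>): from <H>→<E> p <K> we get {p}; from <H>→epsilon we get {epsilon}; from <H>→<D> we get {epsilon, p, r}. So FIRST(<H>) = {epsilon, p, r}.
FIRST(<D>): from <D>→r <S> we get {r}; from <D>→<E> we get {epsilon, p}; from <D>→<H> we get {epsilon, p, r}. So FIRST(<D>) = {epsilon, p, r}.
FOLLOW(<S>) includes $ since <S> is the start symbol.
FOLLOW(<S>): in <K>→<E> r <S>, the suffix after <S> is empty, so FOLLOW(<S>) ⊇ FOLLOW(<K>) = {$}; in <D>→r <S>, the suffix after <S> is empty, so FOLLOW(<S>) ⊇ FOLLOW(<D>) = {$}. Thus FOLLOW(<S>) = {$}.
FOLLOW(<K>): in <S>→<K>, the suffix after <K> is empty, so FOLLOW(<K>) ⊇ FOLLOW(<S>) = {$}; in <H>→<E> p <K>, the suffix after <K> is empty, so FOLLOW(<K>) ⊇ FOLLOW(<H>) = {$}. Thus FOLLOW(<K>) = {$}.
FOLLOW(<H>): in <D>→<H>, the suffix after <H> is empty, so FOLLOW(<H>) ⊇ FOLLOW(<D>) = {$}. Thus FOLLOW(<H>) = {$}.
FOLLOW(<D>): in <S>→<D>, the suffix after <D> is empty, so FOLLOW(<D>) ⊇ FOLLOW(<S>) = {$}; in <K>→<D>, the suffix after <D> is empty, so FOLLOW(<D>) ⊇ FOLLOW(<K>) = {$}; in <H>→<D>, the suffix after <D> is empty, so FOLLOW(<D>) ⊇ FOLLOW(<H>) = {$}. Thus FOLLOW(<D>) = {$}.
FOLLOW(<E>): in <K>→<E> r <S>, <E> is followed by r <S> with FIRST {r}; in <H>→<E> p <K>, <E> is followed by p <K> with FIRST {p}; in <D>→<E>, the suffix after <E> is empty, so FOLLOW(<E>) ⊇ FOLLOW(<D>) = {$}. Thus FOLLOW(<E>) = {$, p, r}.

{$, p, r}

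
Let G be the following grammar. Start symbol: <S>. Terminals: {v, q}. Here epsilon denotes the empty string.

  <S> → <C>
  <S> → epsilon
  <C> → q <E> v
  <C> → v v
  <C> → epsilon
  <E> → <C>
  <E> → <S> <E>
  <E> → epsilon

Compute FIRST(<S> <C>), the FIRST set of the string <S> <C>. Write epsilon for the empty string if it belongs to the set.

{epsilon, q, v}

FIRST(<C>) = {epsilon, q, v}
FIRST(<S>) = {epsilon, q, v}  (via <C>)
FIRST(<E>) = {epsilon, q, v}  (via <C>, <S> <E>)
FIRST(<S> <C>): take FIRST of each symbol in turn, carrying on past any symbol whose FIRST contains epsilon; result {epsilon, q, v}.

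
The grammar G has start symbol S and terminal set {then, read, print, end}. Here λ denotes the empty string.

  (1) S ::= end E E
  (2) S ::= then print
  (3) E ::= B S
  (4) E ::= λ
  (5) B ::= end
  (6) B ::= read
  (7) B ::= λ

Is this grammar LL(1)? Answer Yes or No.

No

FIRST(S) = {end, then}
FIRST(E) = {λ, end, read, then}
FIRST(B) = {λ, end, read}
FOLLOW(S) = {$, end, read, then}
FOLLOW(E) = {$, end, read, then}
FOLLOW(B) = {end, then}
Cell M[B, end] receives both B ::= end and B ::= λ — the grammar is not LL(1).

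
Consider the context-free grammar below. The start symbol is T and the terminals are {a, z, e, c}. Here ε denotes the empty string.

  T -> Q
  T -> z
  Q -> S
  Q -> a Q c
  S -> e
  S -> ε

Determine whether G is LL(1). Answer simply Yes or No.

FIRST(T) = {ε, a, e, z}
FIRST(Q) = {ε, a, e}
FIRST(S) = {ε, e}
FOLLOW(T) = {$}
FOLLOW(Q) = {$, c}
FOLLOW(S) = {$, c}
Each cell of M receives at most one production.

Yes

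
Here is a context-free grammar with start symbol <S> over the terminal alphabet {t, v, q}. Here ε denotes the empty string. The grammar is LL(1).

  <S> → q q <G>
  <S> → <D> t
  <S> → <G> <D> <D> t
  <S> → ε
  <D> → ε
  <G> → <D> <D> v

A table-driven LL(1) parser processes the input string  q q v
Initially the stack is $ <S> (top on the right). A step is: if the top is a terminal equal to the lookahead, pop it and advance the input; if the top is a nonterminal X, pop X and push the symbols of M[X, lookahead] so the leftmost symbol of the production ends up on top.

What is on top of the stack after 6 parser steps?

v

     Stack        Input    Action
  1  $ <S>        q q v $  expand <S> → q q <G>
  2  $ <G> q q    q q v $  match q
  3  $ <G> q      q v $    match q
  4  $ <G>        v $      expand <G> → <D> <D> v
  5  $ v <D> <D>  v $      expand <D> → ε
  6  $ v <D>      v $      expand <D> → ε
Stack after step 6: $ v (top = v).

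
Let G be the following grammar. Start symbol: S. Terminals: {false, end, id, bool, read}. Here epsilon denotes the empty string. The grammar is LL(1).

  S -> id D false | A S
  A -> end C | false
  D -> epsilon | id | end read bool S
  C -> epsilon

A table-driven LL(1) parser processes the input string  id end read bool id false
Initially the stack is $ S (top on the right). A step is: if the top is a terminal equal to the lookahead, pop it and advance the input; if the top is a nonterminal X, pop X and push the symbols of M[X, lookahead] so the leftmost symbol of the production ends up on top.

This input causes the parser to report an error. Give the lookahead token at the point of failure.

step 1: stack=$ S  input=id end read bool id false $  — expand S -> id D false
step 2: stack=$ false D id  input=id end read bool id false $  — match id
step 3: stack=$ false D  input=end read bool id false $  — expand D -> end read bool S
step 4: stack=$ false S bool read end  input=end read bool id false $  — match end
step 5: stack=$ false S bool read  input=read bool id false $  — match read
step 6: stack=$ false S bool  input=bool id false $  — match bool
step 7: stack=$ false S  input=id false $  — expand S -> id D false
step 8: stack=$ false false D id  input=id false $  — match id
step 9: stack=$ false false D  input=false $  — expand D -> epsilon
step 10: stack=$ false false  input=false $  — match false
step 11: stack=$ false  input=$  — error: top is terminal false but lookahead is $

$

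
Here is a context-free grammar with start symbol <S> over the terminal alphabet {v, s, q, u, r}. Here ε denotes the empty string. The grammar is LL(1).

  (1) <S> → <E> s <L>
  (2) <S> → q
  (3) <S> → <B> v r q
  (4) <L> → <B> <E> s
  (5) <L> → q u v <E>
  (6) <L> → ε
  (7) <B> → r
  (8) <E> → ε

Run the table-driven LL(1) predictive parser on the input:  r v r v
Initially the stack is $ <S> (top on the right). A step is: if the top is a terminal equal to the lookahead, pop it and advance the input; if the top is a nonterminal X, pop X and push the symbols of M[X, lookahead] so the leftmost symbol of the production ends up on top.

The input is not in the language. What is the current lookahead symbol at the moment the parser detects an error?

v

     Stack        Input      Action
  1  $ <S>        r v r v $  expand <S> → <B> v r q
  2  $ q r v <B>  r v r v $  expand <B> → r
  3  $ q r v r    r v r v $  match r
  4  $ q r v      v r v $    match v
  5  $ q r        r v $      match r
  6  $ q          v $        error: top is terminal q but lookahead is v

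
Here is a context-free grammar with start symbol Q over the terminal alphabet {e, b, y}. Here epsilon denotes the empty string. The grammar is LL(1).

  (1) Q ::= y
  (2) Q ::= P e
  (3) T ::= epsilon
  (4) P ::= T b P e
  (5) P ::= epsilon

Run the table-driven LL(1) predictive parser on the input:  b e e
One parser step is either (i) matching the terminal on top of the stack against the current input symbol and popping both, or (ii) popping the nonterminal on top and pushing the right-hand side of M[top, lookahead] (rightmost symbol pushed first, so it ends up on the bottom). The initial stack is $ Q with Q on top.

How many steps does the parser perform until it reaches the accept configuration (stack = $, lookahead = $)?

7

step 1: stack=$ Q  input=b e e $  — expand Q ::= P e
step 2: stack=$ e P  input=b e e $  — expand P ::= T b P e
step 3: stack=$ e e P b T  input=b e e $  — expand T ::= epsilon
step 4: stack=$ e e P b  input=b e e $  — match b
step 5: stack=$ e e P  input=e e $  — expand P ::= epsilon
step 6: stack=$ e e  input=e e $  — match e
step 7: stack=$ e  input=e $  — match e
Accept reached after 7 steps.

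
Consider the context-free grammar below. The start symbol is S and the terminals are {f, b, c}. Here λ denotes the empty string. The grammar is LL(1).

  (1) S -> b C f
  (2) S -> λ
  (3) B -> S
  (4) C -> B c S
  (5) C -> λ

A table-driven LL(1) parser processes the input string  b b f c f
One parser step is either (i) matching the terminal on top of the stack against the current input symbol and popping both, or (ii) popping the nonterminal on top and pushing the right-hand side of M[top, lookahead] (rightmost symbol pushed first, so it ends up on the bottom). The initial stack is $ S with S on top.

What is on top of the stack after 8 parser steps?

c

step 1: stack=$ S  input=b b f c f $  — expand S -> b C f
step 2: stack=$ f C b  input=b b f c f $  — match b
step 3: stack=$ f C  input=b f c f $  — expand C -> B c S
step 4: stack=$ f S c B  input=b f c f $  — expand B -> S
step 5: stack=$ f S c S  input=b f c f $  — expand S -> b C f
step 6: stack=$ f S c f C b  input=b f c f $  — match b
step 7: stack=$ f S c f C  input=f c f $  — expand C -> λ
step 8: stack=$ f S c f  input=f c f $  — match f
Stack after step 8: $ f S c (top = c).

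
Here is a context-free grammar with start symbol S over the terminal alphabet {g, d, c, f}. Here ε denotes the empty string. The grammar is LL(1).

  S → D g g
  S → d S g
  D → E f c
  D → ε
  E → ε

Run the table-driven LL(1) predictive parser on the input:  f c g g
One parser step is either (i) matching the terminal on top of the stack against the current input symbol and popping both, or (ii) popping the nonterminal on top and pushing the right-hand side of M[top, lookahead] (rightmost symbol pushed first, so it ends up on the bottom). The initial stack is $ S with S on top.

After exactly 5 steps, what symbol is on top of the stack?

g

     Stack        Input      Action
  1  $ S          f c g g $  expand S → D g g
  2  $ g g D      f c g g $  expand D → E f c
  3  $ g g c f E  f c g g $  expand E → ε
  4  $ g g c f    f c g g $  match f
  5  $ g g c      c g g $    match c
Stack after step 5: $ g g (top = g).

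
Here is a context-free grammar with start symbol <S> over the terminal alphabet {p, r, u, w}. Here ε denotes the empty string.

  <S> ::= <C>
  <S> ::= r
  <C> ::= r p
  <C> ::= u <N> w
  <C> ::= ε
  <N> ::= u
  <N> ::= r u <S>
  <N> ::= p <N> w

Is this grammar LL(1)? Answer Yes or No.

FIRST(<S>) = {ε, r, u}
FIRST(<C>) = {ε, r, u}
FIRST(<N>) = {p, r, u}
FOLLOW(<S>) = {$, w}
FOLLOW(<C>) = {$, w}
FOLLOW(<N>) = {w}
Cell M[<S>, r] receives both <S> ::= <C> and <S> ::= r — the grammar is not LL(1).

No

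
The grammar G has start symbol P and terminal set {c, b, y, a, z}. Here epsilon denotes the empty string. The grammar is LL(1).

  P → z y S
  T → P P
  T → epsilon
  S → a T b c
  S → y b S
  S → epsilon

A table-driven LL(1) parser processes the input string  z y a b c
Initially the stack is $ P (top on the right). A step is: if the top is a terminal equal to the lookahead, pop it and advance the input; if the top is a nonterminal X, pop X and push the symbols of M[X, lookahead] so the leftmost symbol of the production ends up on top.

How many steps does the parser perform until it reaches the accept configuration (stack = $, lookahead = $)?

     Stack      Input        Action
  1  $ P        z y a b c $  expand P → z y S
  2  $ S y z    z y a b c $  match z
  3  $ S y      y a b c $    match y
  4  $ S        a b c $      expand S → a T b c
  5  $ c b T a  a b c $      match a
  6  $ c b T    b c $        expand T → epsilon
  7  $ c b      b c $        match b
  8  $ c        c $          match c
Accept reached after 8 steps.

8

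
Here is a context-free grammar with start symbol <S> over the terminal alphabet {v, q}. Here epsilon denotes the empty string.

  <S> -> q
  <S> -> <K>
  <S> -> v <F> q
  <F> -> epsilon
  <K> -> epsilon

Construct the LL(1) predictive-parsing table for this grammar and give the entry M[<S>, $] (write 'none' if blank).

FIRST(<F>): from <F>->epsilon we get {epsilon}. So FIRST(<F>) = {epsilon}.
FIRST(<K>): from <K>->epsilon we get {epsilon}. So FIRST(<K>) = {epsilon}.
FIRST(<S>): from <S>->q we get {q}; from <S>-><K> we get {epsilon}; from <S>->v <F> q we get {v}. So FIRST(<S>) = {epsilon, q, v}.
FOLLOW(<S>) includes $ since <S> is the start symbol.
FOLLOW(<S>): <S> appears on no right-hand side. Thus FOLLOW(<S>) = {$}.
For <S> -> q: FIRST(q) = {q}, so it goes in M[<S>, t] for t ∈ {q}.
For <S> -> <K>: FIRST(<K>) = {epsilon}, so it goes in M[<S>, t] for t ∈ {}; since epsilon ∈ FIRST, also for every t ∈ FOLLOW(<S>) = {$}.
For <S> -> v <F> q: FIRST(v <F> q) = {v}, so it goes in M[<S>, t] for t ∈ {v}.

<S> -> <K>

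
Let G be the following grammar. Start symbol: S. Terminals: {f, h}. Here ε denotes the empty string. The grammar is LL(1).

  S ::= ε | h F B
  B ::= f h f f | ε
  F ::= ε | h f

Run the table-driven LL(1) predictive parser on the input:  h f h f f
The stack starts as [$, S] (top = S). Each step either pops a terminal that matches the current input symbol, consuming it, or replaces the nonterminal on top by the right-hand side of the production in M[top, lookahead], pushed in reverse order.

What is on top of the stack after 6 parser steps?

step 1: stack=$ S  input=h f h f f $  — expand S ::= h F B
step 2: stack=$ B F h  input=h f h f f $  — match h
step 3: stack=$ B F  input=f h f f $  — expand F ::= ε
step 4: stack=$ B  input=f h f f $  — expand B ::= f h f f
step 5: stack=$ f f h f  input=f h f f $  — match f
step 6: stack=$ f f h  input=h f f $  — match h
Stack after step 6: $ f f (top = f).

f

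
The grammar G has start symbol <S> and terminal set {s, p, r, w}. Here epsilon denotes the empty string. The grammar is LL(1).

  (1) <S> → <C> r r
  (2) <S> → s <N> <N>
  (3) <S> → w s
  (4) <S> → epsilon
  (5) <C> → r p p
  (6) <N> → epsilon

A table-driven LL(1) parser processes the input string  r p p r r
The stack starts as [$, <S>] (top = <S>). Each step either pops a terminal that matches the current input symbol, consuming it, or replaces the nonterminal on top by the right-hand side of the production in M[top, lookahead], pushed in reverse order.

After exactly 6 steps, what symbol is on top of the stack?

r

     Stack        Input        Action
  1  $ <S>        r p p r r $  expand <S> → <C> r r
  2  $ r r <C>    r p p r r $  expand <C> → r p p
  3  $ r r p p r  r p p r r $  match r
  4  $ r r p p    p p r r $    match p
  5  $ r r p      p r r $      match p
  6  $ r r        r r $        match r
Stack after step 6: $ r (top = r).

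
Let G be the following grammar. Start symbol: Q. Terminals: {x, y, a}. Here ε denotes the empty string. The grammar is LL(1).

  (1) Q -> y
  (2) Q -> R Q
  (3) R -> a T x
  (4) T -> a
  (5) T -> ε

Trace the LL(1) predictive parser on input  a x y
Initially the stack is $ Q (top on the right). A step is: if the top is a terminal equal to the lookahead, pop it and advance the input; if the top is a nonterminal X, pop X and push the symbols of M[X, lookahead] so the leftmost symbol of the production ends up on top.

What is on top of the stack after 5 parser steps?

step 1: stack=$ Q  input=a x y $  — expand Q -> R Q
step 2: stack=$ Q R  input=a x y $  — expand R -> a T x
step 3: stack=$ Q x T a  input=a x y $  — match a
step 4: stack=$ Q x T  input=x y $  — expand T -> ε
step 5: stack=$ Q x  input=x y $  — match x
Stack after step 5: $ Q (top = Q).

Q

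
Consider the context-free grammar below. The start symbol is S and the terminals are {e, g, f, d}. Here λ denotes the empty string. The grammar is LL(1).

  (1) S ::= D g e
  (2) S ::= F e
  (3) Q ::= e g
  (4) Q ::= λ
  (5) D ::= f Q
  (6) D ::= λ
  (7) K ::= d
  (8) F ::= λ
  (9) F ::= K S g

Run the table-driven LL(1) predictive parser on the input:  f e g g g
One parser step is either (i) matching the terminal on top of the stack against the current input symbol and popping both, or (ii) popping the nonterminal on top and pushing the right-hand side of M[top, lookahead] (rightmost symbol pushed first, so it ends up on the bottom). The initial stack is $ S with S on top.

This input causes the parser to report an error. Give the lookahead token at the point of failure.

g

     Stack      Input        Action
  1  $ S        f e g g g $  expand S ::= D g e
  2  $ e g D    f e g g g $  expand D ::= f Q
  3  $ e g Q f  f e g g g $  match f
  4  $ e g Q    e g g g $    expand Q ::= e g
  5  $ e g g e  e g g g $    match e
  6  $ e g g    g g g $      match g
  7  $ e g      g g $        match g
  8  $ e        g $          error: top is terminal e but lookahead is g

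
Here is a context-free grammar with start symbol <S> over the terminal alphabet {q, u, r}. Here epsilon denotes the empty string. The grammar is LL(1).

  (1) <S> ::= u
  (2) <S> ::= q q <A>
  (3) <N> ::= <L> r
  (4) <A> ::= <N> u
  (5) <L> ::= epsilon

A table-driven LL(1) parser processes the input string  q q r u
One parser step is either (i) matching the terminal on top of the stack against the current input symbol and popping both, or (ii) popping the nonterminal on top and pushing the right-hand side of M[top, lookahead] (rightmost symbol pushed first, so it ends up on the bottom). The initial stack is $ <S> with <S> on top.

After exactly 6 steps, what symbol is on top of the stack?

r

step 1: stack=$ <S>  input=q q r u $  — expand <S> ::= q q <A>
step 2: stack=$ <A> q q  input=q q r u $  — match q
step 3: stack=$ <A> q  input=q r u $  — match q
step 4: stack=$ <A>  input=r u $  — expand <A> ::= <N> u
step 5: stack=$ u <N>  input=r u $  — expand <N> ::= <L> r
step 6: stack=$ u r <L>  input=r u $  — expand <L> ::= epsilon
Stack after step 6: $ u r (top = r).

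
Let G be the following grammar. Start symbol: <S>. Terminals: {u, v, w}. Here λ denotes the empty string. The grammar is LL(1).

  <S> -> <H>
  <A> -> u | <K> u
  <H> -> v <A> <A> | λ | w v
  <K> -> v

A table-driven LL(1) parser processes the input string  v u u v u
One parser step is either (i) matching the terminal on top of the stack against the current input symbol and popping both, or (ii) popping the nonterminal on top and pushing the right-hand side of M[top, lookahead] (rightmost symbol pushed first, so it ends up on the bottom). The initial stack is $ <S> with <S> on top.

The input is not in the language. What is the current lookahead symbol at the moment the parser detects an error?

v

step 1: stack=$ <S>  input=v u u v u $  — expand <S> -> <H>
step 2: stack=$ <H>  input=v u u v u $  — expand <H> -> v <A> <A>
step 3: stack=$ <A> <A> v  input=v u u v u $  — match v
step 4: stack=$ <A> <A>  input=u u v u $  — expand <A> -> u
step 5: stack=$ <A> u  input=u u v u $  — match u
step 6: stack=$ <A>  input=u v u $  — expand <A> -> u
step 7: stack=$ u  input=u v u $  — match u
step 8: stack=$  input=v u $  — error: stack empty but input remains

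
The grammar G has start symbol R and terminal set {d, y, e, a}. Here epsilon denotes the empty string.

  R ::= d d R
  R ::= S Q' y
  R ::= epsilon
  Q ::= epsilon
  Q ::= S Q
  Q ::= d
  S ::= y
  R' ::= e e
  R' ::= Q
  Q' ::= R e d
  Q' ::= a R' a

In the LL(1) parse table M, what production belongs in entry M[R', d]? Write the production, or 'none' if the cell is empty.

R' ::= Q

FIRST(S): from S::=y we get {y}. So FIRST(S) = {y}.
FIRST(R): from R::=d d R we get {d}; from R::=S Q' y we get {y}; from R::=epsilon we get {epsilon}. So FIRST(R) = {epsilon, d, y}.
FIRST(Q): from Q::=epsilon we get {epsilon}; from Q::=S Q we get {y}; from Q::=d we get {d}. So FIRST(Q) = {epsilon, d, y}.
FIRST(R'): from R'::=e e we get {e}; from R'::=Q we get {epsilon, d, y}. So FIRST(R') = {epsilon, d, e, y}.
FIRST(Q'): from Q'::=R e d we get {d, e, y}; from Q'::=a R' a we get {a}. So FIRST(Q') = {a, d, e, y}.
FOLLOW(R) includes $ since R is the start symbol.
FOLLOW(R'): in Q'::=a R' a, R' is followed by a with FIRST {a}. Thus FOLLOW(R') = {a}.
For R' ::= e e: FIRST(e e) = {e}, so it goes in M[R', t] for t ∈ {e}.
For R' ::= Q: FIRST(Q) = {epsilon, d, y}, so it goes in M[R', t] for t ∈ {d, y}; since epsilon ∈ FIRST, also for every t ∈ FOLLOW(R') = {a}.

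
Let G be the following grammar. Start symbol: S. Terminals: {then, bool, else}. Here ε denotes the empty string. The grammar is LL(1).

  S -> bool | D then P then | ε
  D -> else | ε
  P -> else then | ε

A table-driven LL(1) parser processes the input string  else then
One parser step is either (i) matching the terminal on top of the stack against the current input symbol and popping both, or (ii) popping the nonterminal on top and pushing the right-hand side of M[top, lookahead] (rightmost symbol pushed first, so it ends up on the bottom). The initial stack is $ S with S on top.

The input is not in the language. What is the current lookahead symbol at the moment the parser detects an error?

step 1: stack=$ S  input=else then $  — expand S -> D then P then
step 2: stack=$ then P then D  input=else then $  — expand D -> else
step 3: stack=$ then P then else  input=else then $  — match else
step 4: stack=$ then P then  input=then $  — match then
step 5: stack=$ then P  input=$  — error: M[P, $] is empty

$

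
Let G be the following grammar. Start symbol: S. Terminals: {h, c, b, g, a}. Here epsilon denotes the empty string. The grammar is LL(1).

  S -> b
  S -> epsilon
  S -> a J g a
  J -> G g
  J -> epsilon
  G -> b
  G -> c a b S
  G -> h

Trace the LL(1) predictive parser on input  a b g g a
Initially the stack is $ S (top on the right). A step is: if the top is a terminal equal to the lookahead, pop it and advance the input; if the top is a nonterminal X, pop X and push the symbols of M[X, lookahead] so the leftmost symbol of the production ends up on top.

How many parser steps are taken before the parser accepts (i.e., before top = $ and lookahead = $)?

8

step 1: stack=$ S  input=a b g g a $  — expand S -> a J g a
step 2: stack=$ a g J a  input=a b g g a $  — match a
step 3: stack=$ a g J  input=b g g a $  — expand J -> G g
step 4: stack=$ a g g G  input=b g g a $  — expand G -> b
step 5: stack=$ a g g b  input=b g g a $  — match b
step 6: stack=$ a g g  input=g g a $  — match g
step 7: stack=$ a g  input=g a $  — match g
step 8: stack=$ a  input=a $  — match a
Accept reached after 8 steps.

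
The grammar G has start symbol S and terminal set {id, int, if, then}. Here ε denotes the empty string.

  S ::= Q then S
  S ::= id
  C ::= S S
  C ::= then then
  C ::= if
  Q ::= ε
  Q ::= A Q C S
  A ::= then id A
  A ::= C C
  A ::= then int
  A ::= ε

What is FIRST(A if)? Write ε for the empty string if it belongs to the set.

FIRST(S): from S::=Q then S we get {id, if, then}; from S::=id we get {id}. So FIRST(S) = {id, if, then}.
FIRST(C): from C::=S S we get {id, if, then}; from C::=then then we get {then}; from C::=if we get {if}. So FIRST(C) = {id, if, then}.
FIRST(A): from A::=then id A we get {then}; from A::=C C we get {id, if, then}; from A::=then int we get {then}; from A::=ε we get {ε}. So FIRST(A) = {ε, id, if, then}.
FIRST(Q): from Q::=ε we get {ε}; from Q::=A Q C S we get {id, if, then}. So FIRST(Q) = {ε, id, if, then}.
FIRST(A if): take FIRST of each symbol in turn, carrying on past any symbol whose FIRST contains ε; result {id, if, then}.

{id, if, then}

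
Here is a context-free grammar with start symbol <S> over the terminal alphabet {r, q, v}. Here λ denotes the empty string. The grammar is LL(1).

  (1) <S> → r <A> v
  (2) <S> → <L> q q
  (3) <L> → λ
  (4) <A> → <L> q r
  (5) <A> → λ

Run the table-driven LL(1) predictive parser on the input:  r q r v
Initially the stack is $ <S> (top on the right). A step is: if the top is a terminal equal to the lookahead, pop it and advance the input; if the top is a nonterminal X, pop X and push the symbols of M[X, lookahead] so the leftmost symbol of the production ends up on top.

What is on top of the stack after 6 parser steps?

step 1: stack=$ <S>  input=r q r v $  — expand <S> → r <A> v
step 2: stack=$ v <A> r  input=r q r v $  — match r
step 3: stack=$ v <A>  input=q r v $  — expand <A> → <L> q r
step 4: stack=$ v r q <L>  input=q r v $  — expand <L> → λ
step 5: stack=$ v r q  input=q r v $  — match q
step 6: stack=$ v r  input=r v $  — match r
Stack after step 6: $ v (top = v).

v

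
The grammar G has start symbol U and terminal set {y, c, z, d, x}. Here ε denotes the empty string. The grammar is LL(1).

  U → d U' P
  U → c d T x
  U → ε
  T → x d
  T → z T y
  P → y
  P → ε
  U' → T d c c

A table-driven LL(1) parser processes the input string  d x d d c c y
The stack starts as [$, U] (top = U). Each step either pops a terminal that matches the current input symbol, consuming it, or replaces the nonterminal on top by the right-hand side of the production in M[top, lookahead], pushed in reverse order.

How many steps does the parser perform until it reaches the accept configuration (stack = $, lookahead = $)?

11

      Stack          Input            Action
   1  $ U            d x d d c c y $  expand U → d U' P
   2  $ P U' d       d x d d c c y $  match d
   3  $ P U'         x d d c c y $    expand U' → T d c c
   4  $ P c c d T    x d d c c y $    expand T → x d
   5  $ P c c d d x  x d d c c y $    match x
   6  $ P c c d d    d d c c y $      match d
   7  $ P c c d      d c c y $        match d
   8  $ P c c        c c y $          match c
   9  $ P c          c y $            match c
  10  $ P            y $              expand P → y
  11  $ y            y $              match y
Accept reached after 11 steps.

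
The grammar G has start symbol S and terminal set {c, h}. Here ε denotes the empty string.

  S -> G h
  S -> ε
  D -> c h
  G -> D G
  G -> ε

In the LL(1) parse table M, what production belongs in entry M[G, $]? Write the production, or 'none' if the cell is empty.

none

FIRST(D) = {c}
FIRST(G) = {ε, c}  (via D G)
FIRST(S) = {ε, c, h}  (via G h)
FOLLOW(S) includes $ since S is the start symbol.
FOLLOW(G): in S->G h, G is followed by h with FIRST {h}; in G->D G, the suffix after G is empty (adds nothing new). Thus FOLLOW(G) = {h}.
For G -> D G: FIRST(D G) = {c}, so it goes in M[G, t] for t ∈ {c}.
For G -> ε: FIRST(ε) = {ε}, so it goes in M[G, t] for t ∈ {}; since ε ∈ FIRST, also for every t ∈ FOLLOW(G) = {h}.
None of these place a production in M[G, $].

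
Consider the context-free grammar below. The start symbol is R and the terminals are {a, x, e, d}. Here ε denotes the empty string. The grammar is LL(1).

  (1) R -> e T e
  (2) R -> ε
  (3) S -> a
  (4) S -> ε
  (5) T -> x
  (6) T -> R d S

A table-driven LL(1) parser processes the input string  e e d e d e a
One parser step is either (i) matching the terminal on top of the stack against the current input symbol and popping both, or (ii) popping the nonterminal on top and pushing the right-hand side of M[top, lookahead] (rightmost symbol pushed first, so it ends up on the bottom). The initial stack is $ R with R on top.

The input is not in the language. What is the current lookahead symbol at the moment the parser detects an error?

a

      Stack            Input            Action
   1  $ R              e e d e d e a $  expand R -> e T e
   2  $ e T e          e e d e d e a $  match e
   3  $ e T            e d e d e a $    expand T -> R d S
   4  $ e S d R        e d e d e a $    expand R -> e T e
   5  $ e S d e T e    e d e d e a $    match e
   6  $ e S d e T      d e d e a $      expand T -> R d S
   7  $ e S d e S d R  d e d e a $      expand R -> ε
   8  $ e S d e S d    d e d e a $      match d
   9  $ e S d e S      e d e a $        expand S -> ε
  10  $ e S d e        e d e a $        match e
  11  $ e S d          d e a $          match d
  12  $ e S            e a $            expand S -> ε
  13  $ e              e a $            match e
  14  $                a $              error: stack empty but input remains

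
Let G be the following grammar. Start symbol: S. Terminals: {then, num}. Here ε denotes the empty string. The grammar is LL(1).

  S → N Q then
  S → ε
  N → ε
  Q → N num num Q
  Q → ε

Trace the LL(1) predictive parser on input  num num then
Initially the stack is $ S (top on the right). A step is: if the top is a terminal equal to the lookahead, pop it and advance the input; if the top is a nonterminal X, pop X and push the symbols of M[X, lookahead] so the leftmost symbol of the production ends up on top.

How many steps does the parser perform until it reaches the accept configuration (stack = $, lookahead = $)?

8

     Stack               Input           Action
  1  $ S                 num num then $  expand S → N Q then
  2  $ then Q N          num num then $  expand N → ε
  3  $ then Q            num num then $  expand Q → N num num Q
  4  $ then Q num num N  num num then $  expand N → ε
  5  $ then Q num num    num num then $  match num
  6  $ then Q num        num then $      match num
  7  $ then Q            then $          expand Q → ε
  8  $ then              then $          match then
Accept reached after 8 steps.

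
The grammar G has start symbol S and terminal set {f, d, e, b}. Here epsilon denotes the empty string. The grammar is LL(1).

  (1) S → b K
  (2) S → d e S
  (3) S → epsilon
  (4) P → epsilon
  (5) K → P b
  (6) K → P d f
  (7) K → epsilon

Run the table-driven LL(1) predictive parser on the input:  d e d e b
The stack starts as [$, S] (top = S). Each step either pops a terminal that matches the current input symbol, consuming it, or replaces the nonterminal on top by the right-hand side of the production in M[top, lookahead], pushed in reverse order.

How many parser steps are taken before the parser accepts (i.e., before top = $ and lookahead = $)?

step 1: stack=$ S  input=d e d e b $  — expand S → d e S
step 2: stack=$ S e d  input=d e d e b $  — match d
step 3: stack=$ S e  input=e d e b $  — match e
step 4: stack=$ S  input=d e b $  — expand S → d e S
step 5: stack=$ S e d  input=d e b $  — match d
step 6: stack=$ S e  input=e b $  — match e
step 7: stack=$ S  input=b $  — expand S → b K
step 8: stack=$ K b  input=b $  — match b
step 9: stack=$ K  input=$  — expand K → epsilon
Accept reached after 9 steps.

9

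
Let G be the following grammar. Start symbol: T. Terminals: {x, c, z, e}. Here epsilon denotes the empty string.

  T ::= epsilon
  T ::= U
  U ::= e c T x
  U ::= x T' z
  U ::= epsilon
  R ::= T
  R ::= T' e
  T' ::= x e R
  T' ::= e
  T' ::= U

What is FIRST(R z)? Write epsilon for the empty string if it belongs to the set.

{e, x, z}

FIRST(U) = {epsilon, e, x}
FIRST(T) = {epsilon, e, x}  (via U)
FIRST(T') = {epsilon, e, x}  (via U)
FIRST(R) = {epsilon, e, x}  (via T, T' e)
FIRST(R z): take FIRST of each symbol in turn, carrying on past any symbol whose FIRST contains epsilon; result {e, x, z}.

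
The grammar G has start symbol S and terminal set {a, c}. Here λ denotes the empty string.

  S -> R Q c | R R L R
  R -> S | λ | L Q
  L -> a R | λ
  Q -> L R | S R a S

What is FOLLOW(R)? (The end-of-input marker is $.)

{$, a, c}

FIRST(L) = {λ, a}
FIRST(S) = {λ, a, c}  (via R Q c, R R L R)
FIRST(R) = {λ, a, c}  (via S, L Q)
FIRST(Q) = {λ, a, c}  (via L R, S R a S)
FOLLOW(S) includes $ since S is the start symbol.
FOLLOW(S): in R->S, the suffix after S is empty, so FOLLOW(S) ⊇ FOLLOW(R) = {$, a, c}; in Q->S R a S (occurrence 1), S is followed by R a S with FIRST {a, c}; in Q->S R a S (occurrence 2), the suffix after S is empty, so FOLLOW(S) ⊇ FOLLOW(Q) = {$, a, c}. Thus FOLLOW(S) = {$, a, c}.
FOLLOW(R): in S->R Q c, R is followed by Q c with FIRST {a, c}; in S->R R L R (occurrence 1), R is followed by R L R with FIRST {λ, a, c}; in S->R R L R (occurrence 1), the suffix after R is nullable, so FOLLOW(R) ⊇ FOLLOW(S) = {$, a, c}; in S->R R L R (occurrence 2), R is followed by L R with FIRST {λ, a, c}; in S->R R L R (occurrence 2), the suffix after R is nullable, so FOLLOW(R) ⊇ FOLLOW(S) = {$, a, c}; in S->R R L R (occurrence 3), the suffix after R is empty, so FOLLOW(R) ⊇ FOLLOW(S) = {$, a, c}; in L->a R, the suffix after R is empty, so FOLLOW(R) ⊇ FOLLOW(L) = {$, a, c}; in Q->L R, the suffix after R is empty, so FOLLOW(R) ⊇ FOLLOW(Q) = {$, a, c}; in Q->S R a S, R is followed by a S with FIRST {a}. Thus FOLLOW(R) = {$, a, c}.
FOLLOW(Q): in S->R Q c, Q is followed by c with FIRST {c}; in R->L Q, the suffix after Q is empty, so FOLLOW(Q) ⊇ FOLLOW(R) = {$, a, c}. Thus FOLLOW(Q) = {$, a, c}.
FOLLOW(L): in S->R R L R, L is followed by R with FIRST {λ, a, c}; in S->R R L R, the suffix after L is nullable, so FOLLOW(L) ⊇ FOLLOW(S) = {$, a, c}; in R->L Q, L is followed by Q with FIRST {λ, a, c}; in R->L Q, the suffix after L is nullable, so FOLLOW(L) ⊇ FOLLOW(R) = {$, a, c}; in Q->L R, L is followed by R with FIRST {λ, a, c}; in Q->L R, the suffix after L is nullable, so FOLLOW(L) ⊇ FOLLOW(Q) = {$, a, c}. Thus FOLLOW(L) = {$, a, c}.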